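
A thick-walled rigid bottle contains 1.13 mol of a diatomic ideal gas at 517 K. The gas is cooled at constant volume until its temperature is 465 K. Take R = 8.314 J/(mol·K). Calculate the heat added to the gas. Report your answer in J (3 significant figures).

Q ≈ -1220 J

Constant volume ⇒ W = 0, so Q = ΔU = nCᵥΔT with Cᵥ = 5R/2 = 20.79 J/(mol·K).
ΔU = (1.13)(20.79)(465 − 517) = -1221 J.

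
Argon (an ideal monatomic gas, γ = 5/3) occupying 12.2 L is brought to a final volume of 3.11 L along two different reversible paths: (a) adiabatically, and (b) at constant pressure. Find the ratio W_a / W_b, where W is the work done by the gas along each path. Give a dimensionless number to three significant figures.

Path (a) adiabatic: W = P₁V₁(1 − (V₁/V₂)^(γ−1))/(γ−1) → W_a/(P₁V₁) = -2.231.
Path (b) isobaric: W = P₁(V₂ − V₁) → W_b/(P₁V₁) = -0.7451.
W_a / W_b = -2.231 / -0.7451 = 2.994.

W_a / W_b ≈ 2.99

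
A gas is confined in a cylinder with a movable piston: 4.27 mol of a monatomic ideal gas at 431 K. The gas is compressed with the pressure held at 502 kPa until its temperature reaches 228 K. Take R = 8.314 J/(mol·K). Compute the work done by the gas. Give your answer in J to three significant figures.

W ≈ -7210 J

Isobaric: W = P ΔV = nR ΔT.
W = (4.27)(8.314)(228 − 431) = -7207 J.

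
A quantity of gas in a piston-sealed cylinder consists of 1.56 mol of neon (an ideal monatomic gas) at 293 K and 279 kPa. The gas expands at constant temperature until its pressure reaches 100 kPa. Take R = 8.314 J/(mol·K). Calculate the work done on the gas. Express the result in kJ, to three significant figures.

W ≈ -3.90 kJ

Isothermal process: W = nRT ln(V₂/V₁) = nRT ln(P₁/P₂).
W = (1.56)(8.314)(293) × ln(279/100)
  = 3800 × ln(2.79) = 3800 × 1.026
W_by_gas = 3899 J; work on gas = −W_by = -3899 J.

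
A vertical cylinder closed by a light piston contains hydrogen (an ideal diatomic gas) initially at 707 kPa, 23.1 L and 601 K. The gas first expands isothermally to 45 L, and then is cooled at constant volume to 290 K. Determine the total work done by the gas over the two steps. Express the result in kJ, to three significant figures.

Step 1 (isothermal): W = P₁V₁ ln(V₂/V₁) = (16332) ln(45/23.1) = 10890 J.
Step 2 (isochoric): W = 0 (constant volume).
W_total = 10890 + 0 = 10890 J.

W_total ≈ 10.9 kJ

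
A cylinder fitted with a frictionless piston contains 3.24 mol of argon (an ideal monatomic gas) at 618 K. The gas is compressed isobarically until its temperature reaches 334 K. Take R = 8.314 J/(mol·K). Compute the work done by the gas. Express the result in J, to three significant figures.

W ≈ -7650 J

Isobaric: W = P ΔV = nR ΔT.
W = (3.24)(8.314)(334 − 618) = -7650 J.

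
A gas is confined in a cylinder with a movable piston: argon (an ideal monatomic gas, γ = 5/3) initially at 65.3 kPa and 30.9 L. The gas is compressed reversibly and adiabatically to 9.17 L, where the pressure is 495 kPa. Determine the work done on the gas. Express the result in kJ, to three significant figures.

W ≈ 3.78 kJ

Adiabatic: W = (P₁V₁ − P₂V₂)/(γ − 1) with γ = 5/3.
P₁V₁ = 2018 J, P₂V₂ = 4539 J.
W = (2018 − 4539) / 0.6667 = -3782 J.
Work on gas = −W_by = 3782 J.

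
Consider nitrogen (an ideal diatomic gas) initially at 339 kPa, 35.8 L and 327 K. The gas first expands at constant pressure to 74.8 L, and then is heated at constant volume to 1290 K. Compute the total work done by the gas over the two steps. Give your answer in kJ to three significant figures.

Step 1 (isobaric): W = PΔV = (339 kPa)(74.8 − 35.8 L) = 13221 J.
Step 2 (isochoric): W = 0 (constant volume).
W_total = 13221 + 0 = 13221 J.

W_total ≈ 13.2 kJ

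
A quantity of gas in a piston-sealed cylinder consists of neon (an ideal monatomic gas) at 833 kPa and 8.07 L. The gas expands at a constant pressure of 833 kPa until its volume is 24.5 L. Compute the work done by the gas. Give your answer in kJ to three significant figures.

Isobaric: W = P ΔV.
W = (833 kPa)(24.5 − 8.07 L) = (833)(16.43) = 13686 J.

W ≈ 13.7 kJ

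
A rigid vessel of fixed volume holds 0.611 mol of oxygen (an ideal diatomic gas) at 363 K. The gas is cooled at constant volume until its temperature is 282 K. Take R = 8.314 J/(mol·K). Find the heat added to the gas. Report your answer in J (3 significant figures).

Constant volume ⇒ W = 0, so Q = ΔU = nCᵥΔT with Cᵥ = 5R/2 = 20.79 J/(mol·K).
ΔU = (0.611)(20.79)(282 − 363) = -1029 J.

Q ≈ -1030 J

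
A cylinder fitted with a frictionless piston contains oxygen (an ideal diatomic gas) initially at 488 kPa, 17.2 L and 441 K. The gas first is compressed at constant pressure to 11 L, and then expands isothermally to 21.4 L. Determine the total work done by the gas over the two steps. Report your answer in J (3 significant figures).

W_total ≈ 547 J

Step 1 (isobaric): W = PΔV = (488 kPa)(11 − 17.2 L) = -3026 J.
After step 1: P = 488 kPa, V = 11 L, T = 282 K.
Step 2 (isothermal): W = P₁V₁ ln(V₂/V₁) = (5368) ln(21.4/11) = 3572 J.
W_total = -3026 + 3572 = 546.8 J.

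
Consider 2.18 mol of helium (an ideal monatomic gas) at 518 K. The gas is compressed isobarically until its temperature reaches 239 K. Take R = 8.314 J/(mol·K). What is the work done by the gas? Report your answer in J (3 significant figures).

Isobaric: W = P ΔV = nR ΔT.
W = (2.18)(8.314)(239 − 518) = -5057 J.

W ≈ -5060 J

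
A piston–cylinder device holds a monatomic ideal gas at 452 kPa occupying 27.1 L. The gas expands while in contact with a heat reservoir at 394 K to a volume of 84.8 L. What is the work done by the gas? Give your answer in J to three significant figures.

W ≈ 14000 J

Isothermal: W = nRT ln(V₂/V₁) = P₁V₁ ln(V₂/V₁).
P₁V₁ = (452 kPa)(27.1 L) = 12249 J.
W = 12249 × ln(84.8/27.1) = 12249 × 1.141
W_by_gas = 13973 J.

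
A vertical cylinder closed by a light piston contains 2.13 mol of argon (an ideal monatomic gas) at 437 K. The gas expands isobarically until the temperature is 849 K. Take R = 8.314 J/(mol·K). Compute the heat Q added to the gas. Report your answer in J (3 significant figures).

Isobaric: W = nRΔT = (2.13)(8.314)(412) = 7296 J.
ΔU = nCᵥΔT with Cᵥ = 3R/2: ΔU = (2.13)(12.47)(412) = 10944 J.
Q = ΔU + W = 10944 + 7296 = 18240 J.

Q ≈ 18200 J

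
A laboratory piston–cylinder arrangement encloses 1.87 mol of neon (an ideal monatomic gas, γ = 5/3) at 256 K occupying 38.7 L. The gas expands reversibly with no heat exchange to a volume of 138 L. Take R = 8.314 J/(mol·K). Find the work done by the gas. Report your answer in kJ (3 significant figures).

Adiabatic: TV^(γ−1) = const with γ = 5/3.
T₂ = T₁ (V₁/V₂)^(γ−1) = 256 × (38.7/138)^0.667 = 256 × 0.4284 = 109.7 K.
W_by = nCᵥ(T₁ − T₂) = (1.87)(12.47)(256 − 109.7) = 3412 J.

W ≈ 3.41 kJ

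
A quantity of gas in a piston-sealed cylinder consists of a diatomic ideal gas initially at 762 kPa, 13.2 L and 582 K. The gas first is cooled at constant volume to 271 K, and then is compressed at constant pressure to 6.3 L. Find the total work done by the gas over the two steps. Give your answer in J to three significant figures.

W_total ≈ -2450 J

Step 1 (isochoric): W = 0 (constant volume).
After step 1: P = 354.8 kPa (V unchanged).
Step 2 (isobaric): W = PΔV = (354.8 kPa)(6.3 − 13.2 L) = -2448 J.
W_total = 0 − 2448 = -2448 J.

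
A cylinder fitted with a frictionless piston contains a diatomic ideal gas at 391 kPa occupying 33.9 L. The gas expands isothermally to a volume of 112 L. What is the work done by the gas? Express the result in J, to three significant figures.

Isothermal: W = nRT ln(V₂/V₁) = P₁V₁ ln(V₂/V₁).
P₁V₁ = (391 kPa)(33.9 L) = 13255 J.
W = 13255 × ln(112/33.9) = 13255 × 1.195
W_by_gas = 15841 J.

W ≈ 15800 J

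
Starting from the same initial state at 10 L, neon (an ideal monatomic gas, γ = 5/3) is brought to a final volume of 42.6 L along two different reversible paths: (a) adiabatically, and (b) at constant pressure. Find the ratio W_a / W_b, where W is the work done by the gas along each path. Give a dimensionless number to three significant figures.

Path (a) adiabatic: W = P₁V₁(1 − (V₁/V₂)^(γ−1))/(γ−1) → W_a/(P₁V₁) = 0.9292.
Path (b) isobaric: W = P₁(V₂ − V₁) → W_b/(P₁V₁) = 3.26.
W_a / W_b = 0.9292 / 3.26 = 0.285.

W_a / W_b ≈ 0.285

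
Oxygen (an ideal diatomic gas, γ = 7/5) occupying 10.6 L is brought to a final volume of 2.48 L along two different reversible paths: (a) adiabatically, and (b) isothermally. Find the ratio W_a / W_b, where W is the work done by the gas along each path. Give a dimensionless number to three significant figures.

Path (a) adiabatic: W = P₁V₁(1 − (V₁/V₂)^(γ−1))/(γ−1) → W_a/(P₁V₁) = -1.97.
Path (b) isothermal: W = P₁V₁ ln(V₂/V₁) → W_b/(P₁V₁) = -1.453.
W_a / W_b = -1.97 / -1.453 = 1.356.

W_a / W_b ≈ 1.36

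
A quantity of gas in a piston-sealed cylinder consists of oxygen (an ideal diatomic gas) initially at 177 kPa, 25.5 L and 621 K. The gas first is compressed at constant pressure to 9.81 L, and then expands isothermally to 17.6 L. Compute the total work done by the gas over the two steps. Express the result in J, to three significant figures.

Step 1 (isobaric): W = PΔV = (177 kPa)(9.81 − 25.5 L) = -2777 J.
After step 1: P = 177 kPa, V = 9.81 L, T = 238.9 K.
Step 2 (isothermal): W = P₁V₁ ln(V₂/V₁) = (1736) ln(17.6/9.81) = 1015 J.
W_total = -2777 + 1015 = -1762 J.

W_total ≈ -1760 J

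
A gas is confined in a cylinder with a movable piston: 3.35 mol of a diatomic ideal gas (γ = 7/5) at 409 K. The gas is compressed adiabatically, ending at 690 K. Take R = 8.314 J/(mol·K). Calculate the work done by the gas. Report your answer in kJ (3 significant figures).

Adiabatic ⇒ Q = 0, so W_by = −ΔU = nCᵥ(T₁ − T₂).
Cᵥ = 5R/2 = 20.79 J/(mol·K).
W = (3.35)(20.79)(409 − 690) = -19566 J.

W ≈ -19.6 kJ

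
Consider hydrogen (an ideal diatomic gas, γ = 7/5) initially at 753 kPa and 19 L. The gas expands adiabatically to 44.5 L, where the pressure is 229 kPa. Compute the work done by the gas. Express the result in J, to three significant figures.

W ≈ 10300 J

Adiabatic: W = (P₁V₁ − P₂V₂)/(γ − 1) with γ = 7/5.
P₁V₁ = 14307 J, P₂V₂ = 10190 J.
W = (14307 − 10190) / 0.4 = 10291 J.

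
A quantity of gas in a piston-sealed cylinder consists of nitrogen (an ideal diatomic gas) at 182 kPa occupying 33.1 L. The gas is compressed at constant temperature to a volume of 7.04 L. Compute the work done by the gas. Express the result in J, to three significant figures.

W ≈ -9330 J

Isothermal: W = nRT ln(V₂/V₁) = P₁V₁ ln(V₂/V₁).
P₁V₁ = (182 kPa)(33.1 L) = 6024 J.
W = 6024 × ln(7.04/33.1) = 6024 × -1.548
W_by_gas = -9325 J.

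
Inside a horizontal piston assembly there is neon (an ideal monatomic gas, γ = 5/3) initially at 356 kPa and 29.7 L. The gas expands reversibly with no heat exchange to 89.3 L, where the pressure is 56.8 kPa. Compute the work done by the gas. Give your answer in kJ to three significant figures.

W ≈ 8.25 kJ

Adiabatic: W = (P₁V₁ − P₂V₂)/(γ − 1) with γ = 5/3.
P₁V₁ = 10573 J, P₂V₂ = 5072 J.
W = (10573 − 5072) / 0.6667 = 8251 J.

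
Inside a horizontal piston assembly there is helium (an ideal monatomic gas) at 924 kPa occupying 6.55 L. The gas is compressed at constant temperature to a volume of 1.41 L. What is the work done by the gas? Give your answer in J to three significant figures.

W ≈ -9300 J

Isothermal: W = nRT ln(V₂/V₁) = P₁V₁ ln(V₂/V₁).
P₁V₁ = (924 kPa)(6.55 L) = 6052 J.
W = 6052 × ln(1.41/6.55) = 6052 × -1.536
W_by_gas = -9295 J.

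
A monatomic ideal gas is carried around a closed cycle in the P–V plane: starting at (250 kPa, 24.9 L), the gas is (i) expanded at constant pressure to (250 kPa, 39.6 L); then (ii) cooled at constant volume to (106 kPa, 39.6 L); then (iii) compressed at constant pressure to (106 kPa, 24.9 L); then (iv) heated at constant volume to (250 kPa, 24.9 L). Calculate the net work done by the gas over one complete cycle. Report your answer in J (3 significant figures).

W_net ≈ 2120 J

Constant-volume legs do no work.
W(i) = (250)(39.6 − 24.9) = 3675 J; W(iii) = (106)(24.9 − 39.6) = -1558 J.
W_net = 3675 − 1558 = 2117 J (the clockwise enclosed area).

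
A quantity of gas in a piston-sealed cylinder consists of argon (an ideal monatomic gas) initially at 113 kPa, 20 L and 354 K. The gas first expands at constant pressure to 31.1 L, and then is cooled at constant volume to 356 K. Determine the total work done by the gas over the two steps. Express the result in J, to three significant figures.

W_total ≈ 1250 J

Step 1 (isobaric): W = PΔV = (113 kPa)(31.1 − 20 L) = 1254 J.
Step 2 (isochoric): W = 0 (constant volume).
W_total = 1254 + 0 = 1254 J.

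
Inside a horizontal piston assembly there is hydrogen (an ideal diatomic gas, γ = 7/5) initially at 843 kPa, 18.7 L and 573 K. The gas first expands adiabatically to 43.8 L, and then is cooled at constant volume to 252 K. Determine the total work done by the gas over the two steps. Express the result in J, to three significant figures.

W_total ≈ 11400 J

Step 1 (adiabatic): W = (P₁V₁ − P₂V₂)/(γ−1) = (15764 − 11215)/0.4 = 11372 J.
Step 2 (isochoric): W = 0 (constant volume).
W_total = 11372 + 0 = 11372 J.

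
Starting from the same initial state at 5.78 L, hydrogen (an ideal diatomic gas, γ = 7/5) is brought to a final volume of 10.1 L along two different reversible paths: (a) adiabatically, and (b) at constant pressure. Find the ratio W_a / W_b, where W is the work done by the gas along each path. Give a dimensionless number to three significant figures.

Path (a) adiabatic: W = P₁V₁(1 − (V₁/V₂)^(γ−1))/(γ−1) → W_a/(P₁V₁) = 0.5002.
Path (b) isobaric: W = P₁(V₂ − V₁) → W_b/(P₁V₁) = 0.7474.
W_a / W_b = 0.5002 / 0.7474 = 0.6693.

W_a / W_b ≈ 0.669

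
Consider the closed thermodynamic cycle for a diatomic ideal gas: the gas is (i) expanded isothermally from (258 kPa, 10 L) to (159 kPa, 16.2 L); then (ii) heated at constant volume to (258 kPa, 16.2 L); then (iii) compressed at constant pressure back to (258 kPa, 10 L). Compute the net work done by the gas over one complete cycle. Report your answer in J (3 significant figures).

Leg (i): W = PᵢVᵢ ln(V_f/Vᵢ) = (2580) ln(16.2/10) = 1245 J.
Leg (ii): W = 0.
Leg (iii): W = PΔV = (258)(10 − 16.2) = -1600 J.
W_net = 1245 − 1600 = -354.9 J.

W_net ≈ -355 J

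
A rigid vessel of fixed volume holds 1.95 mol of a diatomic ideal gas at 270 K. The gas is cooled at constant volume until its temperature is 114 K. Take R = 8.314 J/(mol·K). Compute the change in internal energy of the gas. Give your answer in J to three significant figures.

ΔU ≈ -6320 J

Constant volume ⇒ W = 0, so Q = ΔU = nCᵥΔT with Cᵥ = 5R/2 = 20.79 J/(mol·K).
ΔU = (1.95)(20.79)(114 − 270) = -6323 J.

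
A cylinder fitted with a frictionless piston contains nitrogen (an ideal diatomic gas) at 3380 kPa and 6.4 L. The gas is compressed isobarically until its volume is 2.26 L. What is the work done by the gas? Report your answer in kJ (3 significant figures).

W ≈ -14.0 kJ

Isobaric: W = P ΔV.
W = (3380 kPa)(2.26 − 6.4 L) = (3380)(-4.14) = -13993 J.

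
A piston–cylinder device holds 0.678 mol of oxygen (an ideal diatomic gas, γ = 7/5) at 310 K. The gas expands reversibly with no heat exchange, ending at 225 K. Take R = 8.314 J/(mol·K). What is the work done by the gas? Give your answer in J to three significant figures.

W ≈ 1200 J

Adiabatic ⇒ Q = 0, so W_by = −ΔU = nCᵥ(T₁ − T₂).
Cᵥ = 5R/2 = 20.79 J/(mol·K).
W = (0.678)(20.79)(310 − 225) = 1198 J.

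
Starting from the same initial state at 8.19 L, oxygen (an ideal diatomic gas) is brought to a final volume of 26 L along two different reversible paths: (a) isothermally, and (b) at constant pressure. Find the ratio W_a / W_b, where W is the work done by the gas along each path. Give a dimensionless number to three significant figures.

W_a / W_b ≈ 0.531

Path (a) isothermal: W = P₁V₁ ln(V₂/V₁) → W_a/(P₁V₁) = 1.155.
Path (b) isobaric: W = P₁(V₂ − V₁) → W_b/(P₁V₁) = 2.175.
W_a / W_b = 1.155 / 2.175 = 0.5312.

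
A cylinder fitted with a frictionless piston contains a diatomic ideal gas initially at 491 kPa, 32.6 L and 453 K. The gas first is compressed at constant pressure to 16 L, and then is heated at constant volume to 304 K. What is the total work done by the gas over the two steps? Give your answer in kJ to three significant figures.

Step 1 (isobaric): W = PΔV = (491 kPa)(16 − 32.6 L) = -8151 J.
Step 2 (isochoric): W = 0 (constant volume).
W_total = -8151 + 0 = -8151 J.

W_total ≈ -8.15 kJ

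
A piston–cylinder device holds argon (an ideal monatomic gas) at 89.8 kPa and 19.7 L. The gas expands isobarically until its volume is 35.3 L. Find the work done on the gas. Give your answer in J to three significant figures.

W ≈ -1400 J

Isobaric: W = P ΔV.
W = (89.8 kPa)(35.3 − 19.7 L) = (89.8)(15.6) = 1401 J.
Work on gas = −W_by = -1401 J.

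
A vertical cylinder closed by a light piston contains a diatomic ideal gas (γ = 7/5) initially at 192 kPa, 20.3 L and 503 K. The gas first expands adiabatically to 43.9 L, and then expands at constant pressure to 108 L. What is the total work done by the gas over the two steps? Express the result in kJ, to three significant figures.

W_total ≈ 6.77 kJ

Step 1 (adiabatic): W = (P₁V₁ − P₂V₂)/(γ−1) = (3898 − 2863)/0.4 = 2587 J.
After step 1: P = 65.21 kPa, V = 43.9 L, T = 369.5 K.
Step 2 (isobaric): W = PΔV = (65.21 kPa)(108 − 43.9 L) = 4180 J.
W_total = 2587 + 4180 = 6767 J.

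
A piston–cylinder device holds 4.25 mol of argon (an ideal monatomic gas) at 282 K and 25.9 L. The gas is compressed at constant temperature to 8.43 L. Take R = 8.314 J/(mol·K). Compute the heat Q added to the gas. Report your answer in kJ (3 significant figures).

Q ≈ -11.2 kJ

Isothermal ⇒ ΔU = 0, so Q = W = nRT ln(V₂/V₁).
Q = (4.25)(8.314)(282) ln(8.43/25.9) = 9964 × -1.122 = -11184 J.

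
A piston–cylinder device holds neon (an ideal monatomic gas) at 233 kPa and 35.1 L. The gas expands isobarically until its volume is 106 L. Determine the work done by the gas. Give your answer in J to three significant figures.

W ≈ 16500 J

Isobaric: W = P ΔV.
W = (233 kPa)(106 − 35.1 L) = (233)(70.9) = 16520 J.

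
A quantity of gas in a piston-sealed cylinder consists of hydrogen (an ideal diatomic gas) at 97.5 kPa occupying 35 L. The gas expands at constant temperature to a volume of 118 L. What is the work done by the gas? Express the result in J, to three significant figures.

Isothermal: W = nRT ln(V₂/V₁) = P₁V₁ ln(V₂/V₁).
P₁V₁ = (97.5 kPa)(35 L) = 3412 J.
W = 3412 × ln(118/35) = 3412 × 1.215
W_by_gas = 4147 J.

W ≈ 4150 J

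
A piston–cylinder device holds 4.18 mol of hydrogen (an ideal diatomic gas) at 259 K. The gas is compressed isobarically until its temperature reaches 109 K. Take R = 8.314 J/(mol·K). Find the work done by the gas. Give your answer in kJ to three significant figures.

Isobaric: W = P ΔV = nR ΔT.
W = (4.18)(8.314)(109 − 259) = -5213 J.

W ≈ -5.21 kJ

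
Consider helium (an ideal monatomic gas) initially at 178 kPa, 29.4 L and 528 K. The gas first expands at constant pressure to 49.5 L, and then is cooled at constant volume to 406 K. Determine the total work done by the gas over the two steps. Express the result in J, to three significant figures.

W_total ≈ 3580 J

Step 1 (isobaric): W = PΔV = (178 kPa)(49.5 − 29.4 L) = 3578 J.
Step 2 (isochoric): W = 0 (constant volume).
W_total = 3578 + 0 = 3578 J.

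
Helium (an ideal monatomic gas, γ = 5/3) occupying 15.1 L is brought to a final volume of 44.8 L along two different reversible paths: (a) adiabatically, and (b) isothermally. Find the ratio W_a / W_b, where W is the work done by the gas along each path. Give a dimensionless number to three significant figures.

Path (a) adiabatic: W = P₁V₁(1 − (V₁/V₂)^(γ−1))/(γ−1) → W_a/(P₁V₁) = 0.7735.
Path (b) isothermal: W = P₁V₁ ln(V₂/V₁) → W_b/(P₁V₁) = 1.088.
W_a / W_b = 0.7735 / 1.088 = 0.7113.

W_a / W_b ≈ 0.711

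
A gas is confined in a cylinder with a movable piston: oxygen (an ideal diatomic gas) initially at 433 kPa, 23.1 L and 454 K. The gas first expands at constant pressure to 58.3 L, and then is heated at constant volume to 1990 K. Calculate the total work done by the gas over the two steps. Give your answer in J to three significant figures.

W_total ≈ 15200 J

Step 1 (isobaric): W = PΔV = (433 kPa)(58.3 − 23.1 L) = 15242 J.
Step 2 (isochoric): W = 0 (constant volume).
W_total = 15242 + 0 = 15242 J.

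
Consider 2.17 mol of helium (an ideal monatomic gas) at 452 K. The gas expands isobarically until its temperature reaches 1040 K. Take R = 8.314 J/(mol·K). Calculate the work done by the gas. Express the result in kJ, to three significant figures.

Isobaric: W = P ΔV = nR ΔT.
W = (2.17)(8.314)(1040 − 452) = 10608 J.

W ≈ 10.6 kJ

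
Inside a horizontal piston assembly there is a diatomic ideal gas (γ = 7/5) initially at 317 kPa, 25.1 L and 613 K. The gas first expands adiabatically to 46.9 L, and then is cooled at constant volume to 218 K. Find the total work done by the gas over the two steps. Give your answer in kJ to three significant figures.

Step 1 (adiabatic): W = (P₁V₁ − P₂V₂)/(γ−1) = (7957 − 6196)/0.4 = 4401 J.
Step 2 (isochoric): W = 0 (constant volume).
W_total = 4401 + 0 = 4401 J.

W_total ≈ 4.40 kJ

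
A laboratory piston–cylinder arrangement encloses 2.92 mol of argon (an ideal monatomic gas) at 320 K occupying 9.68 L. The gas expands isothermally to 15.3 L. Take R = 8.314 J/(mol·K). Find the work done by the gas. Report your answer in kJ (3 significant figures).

W ≈ 3.56 kJ

Isothermal: W = nRT ln(V₂/V₁).
W = (2.92)(8.314)(320) × ln(15.3/9.68)
  = 7769 × 0.4578
W_by_gas = 3556 J.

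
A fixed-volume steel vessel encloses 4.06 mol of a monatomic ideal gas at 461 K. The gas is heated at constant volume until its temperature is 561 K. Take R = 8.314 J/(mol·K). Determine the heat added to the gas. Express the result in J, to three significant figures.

Q ≈ 5060 J

Constant volume ⇒ W = 0, so Q = ΔU = nCᵥΔT with Cᵥ = 3R/2 = 12.47 J/(mol·K).
ΔU = (4.06)(12.47)(561 − 461) = 5063 J.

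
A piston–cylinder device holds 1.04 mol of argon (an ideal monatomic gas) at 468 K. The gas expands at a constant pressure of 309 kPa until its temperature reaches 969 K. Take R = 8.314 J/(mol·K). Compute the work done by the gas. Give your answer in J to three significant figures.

W ≈ 4330 J

Isobaric: W = P ΔV = nR ΔT.
W = (1.04)(8.314)(969 − 468) = 4332 J.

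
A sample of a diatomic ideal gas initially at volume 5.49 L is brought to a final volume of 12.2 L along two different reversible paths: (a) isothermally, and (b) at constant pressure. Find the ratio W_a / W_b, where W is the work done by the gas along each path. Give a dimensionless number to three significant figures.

W_a / W_b ≈ 0.653

Path (a) isothermal: W = P₁V₁ ln(V₂/V₁) → W_a/(P₁V₁) = 0.7985.
Path (b) isobaric: W = P₁(V₂ − V₁) → W_b/(P₁V₁) = 1.222.
W_a / W_b = 0.7985 / 1.222 = 0.6533.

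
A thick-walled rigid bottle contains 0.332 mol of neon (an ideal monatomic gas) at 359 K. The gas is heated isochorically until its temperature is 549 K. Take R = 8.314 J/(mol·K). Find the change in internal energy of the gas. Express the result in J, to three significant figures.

Constant volume ⇒ W = 0, so Q = ΔU = nCᵥΔT with Cᵥ = 3R/2 = 12.47 J/(mol·K).
ΔU = (0.332)(12.47)(549 − 359) = 786.7 J.

ΔU ≈ 787 J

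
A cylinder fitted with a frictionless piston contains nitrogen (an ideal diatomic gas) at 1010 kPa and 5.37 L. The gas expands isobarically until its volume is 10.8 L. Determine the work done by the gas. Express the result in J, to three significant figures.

Isobaric: W = P ΔV.
W = (1010 kPa)(10.8 − 5.37 L) = (1010)(5.43) = 5484 J.

W ≈ 5480 J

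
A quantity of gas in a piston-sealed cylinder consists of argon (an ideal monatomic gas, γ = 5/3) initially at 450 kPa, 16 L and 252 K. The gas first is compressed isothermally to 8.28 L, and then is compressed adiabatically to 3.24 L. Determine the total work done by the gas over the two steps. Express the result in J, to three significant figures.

W_total ≈ -14100 J

Step 1 (isothermal): W = P₁V₁ ln(V₂/V₁) = (7200) ln(8.28/16) = -4743 J.
After step 1: P = 869.6 kPa, V = 8.28 L, T = 252 K.
Step 2 (adiabatic): W = (P₁V₁ − P₂V₂)/(γ−1) = (7200 − 13458)/0.667 = -9387 J.
W_total = -4743 − 9387 = -14130 J.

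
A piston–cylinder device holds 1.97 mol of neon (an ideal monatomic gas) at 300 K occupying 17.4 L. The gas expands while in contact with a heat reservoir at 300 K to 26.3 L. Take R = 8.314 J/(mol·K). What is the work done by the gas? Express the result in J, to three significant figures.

W ≈ 2030 J

Isothermal: W = nRT ln(V₂/V₁).
W = (1.97)(8.314)(300) × ln(26.3/17.4)
  = 4914 × 0.4131
W_by_gas = 2030 J.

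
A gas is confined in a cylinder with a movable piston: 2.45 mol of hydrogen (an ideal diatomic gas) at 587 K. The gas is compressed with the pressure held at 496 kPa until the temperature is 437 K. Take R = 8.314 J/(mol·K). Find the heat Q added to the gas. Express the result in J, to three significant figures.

Q ≈ -10700 J

Isobaric: W = nRΔT = (2.45)(8.314)(-150) = -3055 J.
ΔU = nCᵥΔT with Cᵥ = 5R/2: ΔU = (2.45)(20.79)(-150) = -7638 J.
Q = ΔU + W = -7638 − 3055 = -10694 J.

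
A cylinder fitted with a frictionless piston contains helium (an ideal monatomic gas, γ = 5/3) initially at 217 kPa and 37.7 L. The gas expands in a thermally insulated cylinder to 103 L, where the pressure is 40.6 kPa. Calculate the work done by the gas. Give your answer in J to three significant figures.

Adiabatic: W = (P₁V₁ − P₂V₂)/(γ − 1) with γ = 5/3.
P₁V₁ = 8181 J, P₂V₂ = 4182 J.
W = (8181 − 4182) / 0.6667 = 5999 J.

W ≈ 6000 J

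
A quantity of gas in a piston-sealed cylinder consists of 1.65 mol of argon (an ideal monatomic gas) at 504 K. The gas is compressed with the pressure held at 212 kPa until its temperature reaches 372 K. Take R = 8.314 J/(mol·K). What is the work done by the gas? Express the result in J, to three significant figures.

Isobaric: W = P ΔV = nR ΔT.
W = (1.65)(8.314)(372 − 504) = -1811 J.

W ≈ -1810 J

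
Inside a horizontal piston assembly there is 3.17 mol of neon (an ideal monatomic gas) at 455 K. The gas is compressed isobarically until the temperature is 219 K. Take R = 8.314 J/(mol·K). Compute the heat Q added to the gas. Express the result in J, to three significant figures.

Isobaric: W = nRΔT = (3.17)(8.314)(-236) = -6220 J.
ΔU = nCᵥΔT with Cᵥ = 3R/2: ΔU = (3.17)(12.47)(-236) = -9330 J.
Q = ΔU + W = -9330 − 6220 = -15550 J.

Q ≈ -15500 J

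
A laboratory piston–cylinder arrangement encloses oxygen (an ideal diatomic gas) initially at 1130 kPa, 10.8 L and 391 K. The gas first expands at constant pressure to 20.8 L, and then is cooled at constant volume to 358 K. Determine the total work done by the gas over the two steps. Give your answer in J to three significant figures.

Step 1 (isobaric): W = PΔV = (1130 kPa)(20.8 − 10.8 L) = 11300 J.
Step 2 (isochoric): W = 0 (constant volume).
W_total = 11300 + 0 = 11300 J.

W_total ≈ 11300 J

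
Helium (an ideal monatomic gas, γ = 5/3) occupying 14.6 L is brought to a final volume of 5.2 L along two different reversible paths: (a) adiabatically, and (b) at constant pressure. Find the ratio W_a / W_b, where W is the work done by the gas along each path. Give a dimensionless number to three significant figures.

W_a / W_b ≈ 2.31

Path (a) adiabatic: W = P₁V₁(1 − (V₁/V₂)^(γ−1))/(γ−1) → W_a/(P₁V₁) = -1.485.
Path (b) isobaric: W = P₁(V₂ − V₁) → W_b/(P₁V₁) = -0.6438.
W_a / W_b = -1.485 / -0.6438 = 2.307.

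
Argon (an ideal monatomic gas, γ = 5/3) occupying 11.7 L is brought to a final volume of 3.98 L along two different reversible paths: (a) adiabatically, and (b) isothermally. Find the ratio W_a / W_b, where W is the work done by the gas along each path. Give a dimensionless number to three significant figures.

Path (a) adiabatic: W = P₁V₁(1 − (V₁/V₂)^(γ−1))/(γ−1) → W_a/(P₁V₁) = -1.578.
Path (b) isothermal: W = P₁V₁ ln(V₂/V₁) → W_b/(P₁V₁) = -1.078.
W_a / W_b = -1.578 / -1.078 = 1.464.

W_a / W_b ≈ 1.46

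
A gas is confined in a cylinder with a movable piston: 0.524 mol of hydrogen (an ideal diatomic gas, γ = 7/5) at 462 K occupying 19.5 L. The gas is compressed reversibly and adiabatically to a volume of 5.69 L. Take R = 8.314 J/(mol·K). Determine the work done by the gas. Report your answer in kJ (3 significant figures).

W ≈ -3.20 kJ

Adiabatic: TV^(γ−1) = const with γ = 7/5.
T₂ = T₁ (V₁/V₂)^(γ−1) = 462 × (19.5/5.69)^0.4 = 462 × 1.637 = 756.2 K.
W_by = nCᵥ(T₁ − T₂) = (0.524)(20.79)(462 − 756.2) = -3204 J.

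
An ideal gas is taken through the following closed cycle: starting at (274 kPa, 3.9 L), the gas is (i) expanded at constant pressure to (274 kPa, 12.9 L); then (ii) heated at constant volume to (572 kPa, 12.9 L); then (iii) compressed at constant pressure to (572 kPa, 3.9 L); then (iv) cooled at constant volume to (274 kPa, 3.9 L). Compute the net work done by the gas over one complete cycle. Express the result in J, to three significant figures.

W_net ≈ -2680 J

Constant-volume legs do no work.
W(i) = (274)(12.9 − 3.9) = 2466 J; W(iii) = (572)(3.9 − 12.9) = -5148 J.
W_net = 2466 − 5148 = -2682 J (the counter-clockwise enclosed area).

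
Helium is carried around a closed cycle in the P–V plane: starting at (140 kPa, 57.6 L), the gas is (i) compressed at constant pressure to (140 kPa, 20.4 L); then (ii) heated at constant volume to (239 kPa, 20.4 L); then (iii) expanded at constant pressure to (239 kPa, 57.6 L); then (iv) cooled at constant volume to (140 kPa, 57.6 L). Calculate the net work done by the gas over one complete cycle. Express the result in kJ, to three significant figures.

Constant-volume legs do no work.
W(i) = (140)(20.4 − 57.6) = -5208 J; W(iii) = (239)(57.6 − 20.4) = 8891 J.
W_net = -5208 + 8891 = 3683 J (the clockwise enclosed area).

W_net ≈ 3.68 kJ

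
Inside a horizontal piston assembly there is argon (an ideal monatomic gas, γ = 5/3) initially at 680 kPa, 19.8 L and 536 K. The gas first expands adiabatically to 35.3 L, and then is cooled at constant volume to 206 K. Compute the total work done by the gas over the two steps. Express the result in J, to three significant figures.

Step 1 (adiabatic): W = (P₁V₁ − P₂V₂)/(γ−1) = (13464 − 9157)/0.667 = 6460 J.
Step 2 (isochoric): W = 0 (constant volume).
W_total = 6460 + 0 = 6460 J.

W_total ≈ 6460 J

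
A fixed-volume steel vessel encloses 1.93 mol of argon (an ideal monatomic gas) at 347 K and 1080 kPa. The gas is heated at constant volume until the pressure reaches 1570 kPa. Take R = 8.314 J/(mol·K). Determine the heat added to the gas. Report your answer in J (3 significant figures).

Q ≈ 3790 J

Constant volume ⇒ W = 0, so Q = ΔU = nCᵥΔT with Cᵥ = 3R/2 = 12.47 J/(mol·K).
At constant V, T₂/T₁ = P₂/P₁ ⇒ ΔT = T₁(P₂/P₁ − 1) = 347·(1570/1080 − 1) = 157.4 K.
ΔU = (1.93)(12.47)(157.4) = 3789 J.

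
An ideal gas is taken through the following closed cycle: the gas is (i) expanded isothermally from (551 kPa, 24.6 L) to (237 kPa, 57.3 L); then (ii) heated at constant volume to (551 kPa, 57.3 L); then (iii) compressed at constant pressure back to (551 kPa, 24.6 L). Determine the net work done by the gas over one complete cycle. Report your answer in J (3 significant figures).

W_net ≈ -6560 J

Leg (i): W = PᵢVᵢ ln(V_f/Vᵢ) = (13555) ln(57.3/24.6) = 11461 J.
Leg (ii): W = 0.
Leg (iii): W = PΔV = (551)(24.6 − 57.3) = -18018 J.
W_net = 11461 − 18018 = -6557 J.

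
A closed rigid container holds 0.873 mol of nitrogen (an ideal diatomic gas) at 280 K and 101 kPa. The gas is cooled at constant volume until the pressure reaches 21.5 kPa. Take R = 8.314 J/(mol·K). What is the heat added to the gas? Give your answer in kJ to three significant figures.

Constant volume ⇒ W = 0, so Q = ΔU = nCᵥΔT with Cᵥ = 5R/2 = 20.79 J/(mol·K).
At constant V, T₂/T₁ = P₂/P₁ ⇒ ΔT = T₁(P₂/P₁ − 1) = 280·(21.5/101 − 1) = -220.4 K.
ΔU = (0.873)(20.79)(-220.4) = -3999 J.

Q ≈ -4.00 kJ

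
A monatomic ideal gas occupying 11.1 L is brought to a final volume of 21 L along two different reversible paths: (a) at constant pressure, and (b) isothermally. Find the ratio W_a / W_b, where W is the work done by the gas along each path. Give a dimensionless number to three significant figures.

Path (a) isobaric: W = P₁(V₂ − V₁) → W_a/(P₁V₁) = 0.8919.
Path (b) isothermal: W = P₁V₁ ln(V₂/V₁) → W_b/(P₁V₁) = 0.6376.
W_a / W_b = 0.8919 / 0.6376 = 1.399.

W_a / W_b ≈ 1.40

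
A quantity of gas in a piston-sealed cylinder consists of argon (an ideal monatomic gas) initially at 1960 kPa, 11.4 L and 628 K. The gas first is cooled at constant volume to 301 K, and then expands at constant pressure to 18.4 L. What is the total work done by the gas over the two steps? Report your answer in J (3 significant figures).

Step 1 (isochoric): W = 0 (constant volume).
After step 1: P = 939.4 kPa (V unchanged).
Step 2 (isobaric): W = PΔV = (939.4 kPa)(18.4 − 11.4 L) = 6576 J.
W_total = 0 + 6576 = 6576 J.

W_total ≈ 6580 J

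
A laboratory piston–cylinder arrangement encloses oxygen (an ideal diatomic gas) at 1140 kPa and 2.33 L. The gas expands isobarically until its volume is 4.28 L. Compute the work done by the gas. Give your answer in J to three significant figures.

Isobaric: W = P ΔV.
W = (1140 kPa)(4.28 − 2.33 L) = (1140)(1.95) = 2223 J.

W ≈ 2220 J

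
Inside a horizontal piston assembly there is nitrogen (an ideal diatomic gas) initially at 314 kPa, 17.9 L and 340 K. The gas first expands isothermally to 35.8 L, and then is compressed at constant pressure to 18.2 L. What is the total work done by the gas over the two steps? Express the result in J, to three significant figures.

W_total ≈ 1130 J

Step 1 (isothermal): W = P₁V₁ ln(V₂/V₁) = (5621) ln(35.8/17.9) = 3896 J.
After step 1: P = 157 kPa, V = 35.8 L, T = 340 K.
Step 2 (isobaric): W = PΔV = (157 kPa)(18.2 − 35.8 L) = -2763 J.
W_total = 3896 − 2763 = 1133 J.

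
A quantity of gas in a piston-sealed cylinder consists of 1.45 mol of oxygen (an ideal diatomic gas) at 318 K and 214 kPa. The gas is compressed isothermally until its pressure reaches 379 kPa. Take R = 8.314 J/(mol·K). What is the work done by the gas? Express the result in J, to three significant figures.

Isothermal process: W = nRT ln(V₂/V₁) = nRT ln(P₁/P₂).
W = (1.45)(8.314)(318) × ln(214/379)
  = 3834 × ln(0.5646) = 3834 × -0.5716
W_by_gas = -2191 J.

W ≈ -2190 J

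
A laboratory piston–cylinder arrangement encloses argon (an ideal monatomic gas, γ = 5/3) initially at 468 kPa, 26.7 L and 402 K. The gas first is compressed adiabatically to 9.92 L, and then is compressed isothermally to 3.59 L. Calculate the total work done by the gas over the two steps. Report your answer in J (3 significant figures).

W_total ≈ -42100 J

Step 1 (adiabatic): W = (P₁V₁ − P₂V₂)/(γ−1) = (12496 − 24178)/0.667 = -17524 J.
After step 1: P = 2437 kPa, V = 9.92 L, T = 777.8 K.
Step 2 (isothermal): W = P₁V₁ ln(V₂/V₁) = (24178) ln(3.59/9.92) = -24575 J.
W_total = -17524 − 24575 = -42099 J.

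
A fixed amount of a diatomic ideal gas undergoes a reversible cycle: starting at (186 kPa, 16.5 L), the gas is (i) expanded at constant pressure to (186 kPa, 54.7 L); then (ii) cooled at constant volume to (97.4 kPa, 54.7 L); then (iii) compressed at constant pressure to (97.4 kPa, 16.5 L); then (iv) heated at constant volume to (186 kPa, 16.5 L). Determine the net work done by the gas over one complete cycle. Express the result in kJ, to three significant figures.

Constant-volume legs do no work.
W(i) = (186)(54.7 − 16.5) = 7105 J; W(iii) = (97.4)(16.5 − 54.7) = -3721 J.
W_net = 7105 − 3721 = 3385 J (the clockwise enclosed area).

W_net ≈ 3.38 kJ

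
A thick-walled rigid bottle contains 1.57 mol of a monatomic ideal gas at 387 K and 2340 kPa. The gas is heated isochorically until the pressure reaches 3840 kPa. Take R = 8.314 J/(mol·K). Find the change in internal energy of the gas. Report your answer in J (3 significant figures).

Constant volume ⇒ W = 0, so Q = ΔU = nCᵥΔT with Cᵥ = 3R/2 = 12.47 J/(mol·K).
At constant V, T₂/T₁ = P₂/P₁ ⇒ ΔT = T₁(P₂/P₁ − 1) = 387·(3840/2340 − 1) = 248.1 K.
ΔU = (1.57)(12.47)(248.1) = 4857 J.

ΔU ≈ 4860 J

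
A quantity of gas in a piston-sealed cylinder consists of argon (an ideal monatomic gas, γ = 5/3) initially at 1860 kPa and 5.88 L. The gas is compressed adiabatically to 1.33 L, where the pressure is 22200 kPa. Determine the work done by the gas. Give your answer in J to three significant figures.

Adiabatic: W = (P₁V₁ − P₂V₂)/(γ − 1) with γ = 5/3.
P₁V₁ = 10937 J, P₂V₂ = 29526 J.
W = (10937 − 29526) / 0.6667 = -27884 J.

W ≈ -27900 J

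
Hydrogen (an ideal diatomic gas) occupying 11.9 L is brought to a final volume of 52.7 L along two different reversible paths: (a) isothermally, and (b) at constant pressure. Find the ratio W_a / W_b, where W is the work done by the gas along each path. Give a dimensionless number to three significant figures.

W_a / W_b ≈ 0.434

Path (a) isothermal: W = P₁V₁ ln(V₂/V₁) → W_a/(P₁V₁) = 1.488.
Path (b) isobaric: W = P₁(V₂ − V₁) → W_b/(P₁V₁) = 3.429.
W_a / W_b = 1.488 / 3.429 = 0.434.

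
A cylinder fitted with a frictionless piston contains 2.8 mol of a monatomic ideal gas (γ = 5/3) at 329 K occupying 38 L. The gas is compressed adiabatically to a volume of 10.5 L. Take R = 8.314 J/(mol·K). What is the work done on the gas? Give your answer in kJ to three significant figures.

Adiabatic: TV^(γ−1) = const with γ = 5/3.
T₂ = T₁ (V₁/V₂)^(γ−1) = 329 × (38/10.5)^0.667 = 329 × 2.357 = 775.5 K.
W_by = nCᵥ(T₁ − T₂) = (2.8)(12.47)(329 − 775.5) = -15592 J.
Work on gas = −W_by = 15592 J.

W ≈ 15.6 kJ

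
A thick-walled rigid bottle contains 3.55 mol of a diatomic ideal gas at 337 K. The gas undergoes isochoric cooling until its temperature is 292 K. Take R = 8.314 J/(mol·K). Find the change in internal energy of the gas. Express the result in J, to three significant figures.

ΔU ≈ -3320 J

Constant volume ⇒ W = 0, so Q = ΔU = nCᵥΔT with Cᵥ = 5R/2 = 20.79 J/(mol·K).
ΔU = (3.55)(20.79)(292 − 337) = -3320 J.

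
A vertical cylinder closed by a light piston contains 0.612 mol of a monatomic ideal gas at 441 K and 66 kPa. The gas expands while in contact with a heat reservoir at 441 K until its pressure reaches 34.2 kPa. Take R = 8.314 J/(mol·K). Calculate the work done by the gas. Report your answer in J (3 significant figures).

W ≈ 1480 J

Isothermal process: W = nRT ln(V₂/V₁) = nRT ln(P₁/P₂).
W = (0.612)(8.314)(441) × ln(66/34.2)
  = 2244 × ln(1.93) = 2244 × 0.6574
W_by_gas = 1475 J.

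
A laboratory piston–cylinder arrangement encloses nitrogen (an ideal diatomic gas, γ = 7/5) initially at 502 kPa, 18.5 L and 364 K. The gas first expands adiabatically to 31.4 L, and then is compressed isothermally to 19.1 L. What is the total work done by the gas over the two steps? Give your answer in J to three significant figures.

Step 1 (adiabatic): W = (P₁V₁ − P₂V₂)/(γ−1) = (9287 − 7516)/0.4 = 4428 J.
After step 1: P = 239.4 kPa, V = 31.4 L, T = 294.6 K.
Step 2 (isothermal): W = P₁V₁ ln(V₂/V₁) = (7516) ln(19.1/31.4) = -3736 J.
W_total = 4428 − 3736 = 691.9 J.

W_total ≈ 692 J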